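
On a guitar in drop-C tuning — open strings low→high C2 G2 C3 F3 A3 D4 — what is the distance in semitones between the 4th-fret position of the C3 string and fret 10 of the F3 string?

C3 at fret 4 → E3 (MIDI 52); F3 at fret 10 → D♯4 (MIDI 63).
52 − 63 = -11, so the two pitches are 11 semitones apart, with D♯4 the higher.

11 semitones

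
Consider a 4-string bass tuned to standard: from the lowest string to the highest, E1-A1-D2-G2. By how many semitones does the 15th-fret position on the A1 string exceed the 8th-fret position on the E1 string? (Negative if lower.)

12 semitones

A1 at fret 15 → C3 (MIDI 48); E1 at fret 8 → C2 (MIDI 36).
48 − 36 = 12, so the two pitches are 12 semitones apart.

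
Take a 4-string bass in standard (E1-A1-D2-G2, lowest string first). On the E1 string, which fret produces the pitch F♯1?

2

F♯1 is 2 semitones above the open E1 (E–F–F#), so it sits at fret 2.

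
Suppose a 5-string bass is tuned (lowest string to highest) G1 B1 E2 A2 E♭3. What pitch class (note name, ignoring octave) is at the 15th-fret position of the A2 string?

C

Each fret is one semitone, so A2 + 15 = C.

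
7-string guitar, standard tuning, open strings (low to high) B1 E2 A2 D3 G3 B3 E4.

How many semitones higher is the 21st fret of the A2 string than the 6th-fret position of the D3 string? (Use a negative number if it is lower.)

10 semitones

A2 at fret 21 → F#4 (MIDI 66); D3 at fret 6 → G#3 (MIDI 56).
66 − 56 = 10, so the two pitches are 10 semitones apart.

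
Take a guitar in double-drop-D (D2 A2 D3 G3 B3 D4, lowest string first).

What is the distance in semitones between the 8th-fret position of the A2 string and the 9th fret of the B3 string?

15 semitones

A2 at fret 8 → F3 (MIDI 53); B3 at fret 9 → G#4 (MIDI 68).
53 − 68 = -15, so the two pitches are 15 semitones apart, with G#4 the higher.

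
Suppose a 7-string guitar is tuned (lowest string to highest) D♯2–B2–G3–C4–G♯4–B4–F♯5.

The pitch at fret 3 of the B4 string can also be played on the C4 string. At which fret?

14

Fret 3 on B4 is MIDI 71 + 3 = 74 (D5). On the C4 string (open MIDI 60), that pitch is 74 − 60 = fret 14.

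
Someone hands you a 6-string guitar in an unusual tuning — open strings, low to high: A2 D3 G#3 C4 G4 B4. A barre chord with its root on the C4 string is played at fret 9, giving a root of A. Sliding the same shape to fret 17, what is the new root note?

Moving from fret 9 to fret 17 shifts the root by 8 semitones.
A up 8 semitones is F.

F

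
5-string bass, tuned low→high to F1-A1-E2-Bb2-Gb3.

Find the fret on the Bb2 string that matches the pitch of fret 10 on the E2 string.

4

E2 at fret 10 is E2 + 10 semitones = D3.
The open Bb2 string is 6 semitones above the open E2, so the same pitch on the Bb2 string lies at fret 10 − 6 = 4.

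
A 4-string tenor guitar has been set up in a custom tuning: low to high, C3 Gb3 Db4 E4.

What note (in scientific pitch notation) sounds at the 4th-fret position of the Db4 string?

F4

Db4 is MIDI 61. Adding 4 gives 65, which is F4.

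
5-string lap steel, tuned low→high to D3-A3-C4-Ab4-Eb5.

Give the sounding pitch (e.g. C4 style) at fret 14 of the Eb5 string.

F6

Each fret is one semitone, so Eb5 + 14 = F6.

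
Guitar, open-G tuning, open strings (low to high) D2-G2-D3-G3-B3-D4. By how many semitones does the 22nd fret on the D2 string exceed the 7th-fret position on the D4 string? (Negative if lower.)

-9 semitones

D2 at fret 22 → C4 (MIDI 60); D4 at fret 7 → A4 (MIDI 69).
60 − 69 = -9, so the two pitches are 9 semitones apart.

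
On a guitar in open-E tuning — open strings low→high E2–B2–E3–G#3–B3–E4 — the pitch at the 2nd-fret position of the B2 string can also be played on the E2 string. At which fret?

Fret 2 on B2 is MIDI 47 + 2 = 49 (C#3). On the E2 string (open MIDI 40), that pitch is 49 − 40 = fret 9.

9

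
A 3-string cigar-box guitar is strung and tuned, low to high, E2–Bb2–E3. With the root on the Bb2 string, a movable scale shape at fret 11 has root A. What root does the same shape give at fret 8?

Moving from fret 11 to fret 8 shifts the root by -3 semitones.
A down 3 semitones is Gb.

Gb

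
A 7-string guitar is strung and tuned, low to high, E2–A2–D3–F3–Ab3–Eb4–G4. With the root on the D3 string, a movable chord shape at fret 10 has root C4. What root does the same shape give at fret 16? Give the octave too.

Moving from fret 10 to fret 16 shifts the root by 6 semitones.
C4 up 6 semitones is Gb4.

Gb4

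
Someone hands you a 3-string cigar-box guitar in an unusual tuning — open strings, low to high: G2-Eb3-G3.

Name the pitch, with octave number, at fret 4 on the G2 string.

B2

The open G2 string plus 4 semitones: G–Ab–A–Bb–B.
No B→C boundary is crossed, so the octave stays at 2.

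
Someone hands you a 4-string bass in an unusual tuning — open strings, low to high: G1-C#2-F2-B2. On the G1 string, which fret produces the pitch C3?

17

C3 is 17 semitones above the open G1 (G–G#–A–A#–…–A#–B–C), so it sits at fret 17.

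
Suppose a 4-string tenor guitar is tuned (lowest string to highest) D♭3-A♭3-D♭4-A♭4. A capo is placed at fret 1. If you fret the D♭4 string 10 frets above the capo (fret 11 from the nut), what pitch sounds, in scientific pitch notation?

C5

The capo raises the open D♭4 by 1 semitone to D4; fretting 10 more gives D♭4 + 1 + 10 = D♭4 + 11 semitones = C5.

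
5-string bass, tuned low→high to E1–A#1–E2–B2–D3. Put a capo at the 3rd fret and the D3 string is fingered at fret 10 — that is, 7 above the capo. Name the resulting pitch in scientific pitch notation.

The capo raises the open D3 by 3 semitones to F3; fretting 7 more gives D3 + 3 + 7 = D3 + 10 semitones = C4.

C4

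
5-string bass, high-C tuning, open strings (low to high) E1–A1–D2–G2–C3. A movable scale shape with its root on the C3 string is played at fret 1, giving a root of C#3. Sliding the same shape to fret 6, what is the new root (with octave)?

Moving from fret 1 to fret 6 shifts the root by 5 semitones.
C#3 up 5 semitones is F#3.

F#3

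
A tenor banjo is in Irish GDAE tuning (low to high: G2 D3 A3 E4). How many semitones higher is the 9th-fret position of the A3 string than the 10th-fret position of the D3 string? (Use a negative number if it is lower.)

6 semitones

A3 at fret 9 → F♯4 (MIDI 66); D3 at fret 10 → C4 (MIDI 60).
66 − 60 = 6, so the two pitches are 6 semitones apart.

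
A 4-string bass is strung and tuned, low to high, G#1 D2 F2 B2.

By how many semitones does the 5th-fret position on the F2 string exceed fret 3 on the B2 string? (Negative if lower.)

-4 semitones

F2 at fret 5 → A#2 (MIDI 46); B2 at fret 3 → D3 (MIDI 50).
46 − 50 = -4, so the two pitches are 4 semitones apart.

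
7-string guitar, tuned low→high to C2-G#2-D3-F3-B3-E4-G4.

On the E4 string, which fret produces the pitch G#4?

4

G#4 is 4 semitones above the open E4 (E–F–F#–G–G#), so it sits at fret 4.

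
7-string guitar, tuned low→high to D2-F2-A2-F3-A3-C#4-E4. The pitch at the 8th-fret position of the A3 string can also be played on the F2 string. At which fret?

24

A3 at fret 8 is A3 + 8 semitones = F4.
The open F2 string is 16 semitones below the open A3, so the same pitch on the F2 string lies at fret 8 + 16 = 24.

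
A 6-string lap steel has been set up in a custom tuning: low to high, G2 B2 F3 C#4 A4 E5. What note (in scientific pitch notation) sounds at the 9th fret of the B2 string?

Each fret is one semitone, so B2 + 9 = G#3.

G#3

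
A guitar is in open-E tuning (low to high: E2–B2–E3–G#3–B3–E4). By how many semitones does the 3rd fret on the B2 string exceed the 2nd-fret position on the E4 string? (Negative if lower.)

B2 at fret 3 → D3 (MIDI 50); E4 at fret 2 → F#4 (MIDI 66).
50 − 66 = -16, so the two pitches are 16 semitones apart.

-16 semitones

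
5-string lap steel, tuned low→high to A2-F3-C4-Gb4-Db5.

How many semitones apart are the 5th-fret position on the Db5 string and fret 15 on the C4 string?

3 semitones

Db5 at fret 5 → Gb5 (MIDI 78); C4 at fret 15 → Eb5 (MIDI 75).
78 − 75 = 3, so the two pitches are 3 semitones apart, with Gb5 the higher.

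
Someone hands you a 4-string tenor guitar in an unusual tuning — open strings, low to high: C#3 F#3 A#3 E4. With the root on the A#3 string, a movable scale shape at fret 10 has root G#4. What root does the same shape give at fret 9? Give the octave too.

G4

Moving from fret 10 to fret 9 shifts the root by -1 semitone.
G#4 down 1 semitone is G4.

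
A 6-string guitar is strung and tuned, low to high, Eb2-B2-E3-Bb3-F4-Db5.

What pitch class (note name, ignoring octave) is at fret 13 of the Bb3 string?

The open Bb3 string plus 13 semitones: Bb–B–C–Db–…–A–Bb–B.

B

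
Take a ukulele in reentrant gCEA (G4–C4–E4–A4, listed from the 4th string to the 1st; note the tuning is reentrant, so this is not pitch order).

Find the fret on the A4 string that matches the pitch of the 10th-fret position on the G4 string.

8

G4 at fret 10 is G4 + 10 semitones = F5.
The open A4 string is 2 semitones above the open G4, so the same pitch on the A4 string lies at fret 10 − 2 = 8.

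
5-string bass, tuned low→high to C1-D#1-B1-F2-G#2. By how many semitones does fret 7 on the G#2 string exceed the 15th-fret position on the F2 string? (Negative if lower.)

-5 semitones

G#2 at fret 7 → D#3 (MIDI 51); F2 at fret 15 → G#3 (MIDI 56).
51 − 56 = -5, so the two pitches are 5 semitones apart.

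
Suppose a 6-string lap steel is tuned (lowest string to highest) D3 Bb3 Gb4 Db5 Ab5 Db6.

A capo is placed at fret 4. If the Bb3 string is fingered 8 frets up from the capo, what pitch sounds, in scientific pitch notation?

The capo raises the open Bb3 by 4 semitones to D4; fretting 8 more gives Bb3 + 4 + 8 = Bb3 + 12 semitones = Bb4.

Bb4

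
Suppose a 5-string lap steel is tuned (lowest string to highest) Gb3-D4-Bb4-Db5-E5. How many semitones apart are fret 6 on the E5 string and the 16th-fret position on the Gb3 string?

12 semitones

E5 at fret 6 → Bb5 (MIDI 82); Gb3 at fret 16 → Bb4 (MIDI 70).
82 − 70 = 12, so the two pitches are 12 semitones apart, with Bb5 the higher.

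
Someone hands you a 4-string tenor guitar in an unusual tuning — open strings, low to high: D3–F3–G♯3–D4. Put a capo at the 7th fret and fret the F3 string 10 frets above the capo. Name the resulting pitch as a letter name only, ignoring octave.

A♯

The capo raises the open F3 by 7 semitones to C4; fretting 10 more gives F3 + 7 + 10 = F3 + 17 semitones, landing on A♯.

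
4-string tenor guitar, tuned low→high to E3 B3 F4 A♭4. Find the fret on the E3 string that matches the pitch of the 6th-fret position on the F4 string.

Fret 6 on F4 is MIDI 65 + 6 = 71 (B4). On the E3 string (open MIDI 52), that pitch is 71 − 52 = fret 19.

19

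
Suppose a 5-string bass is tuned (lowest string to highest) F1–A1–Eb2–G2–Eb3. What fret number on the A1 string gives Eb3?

Eb3 is 18 semitones above the open A1 (A–Bb–B–C–…–Db–D–Eb), so it sits at fret 18.

18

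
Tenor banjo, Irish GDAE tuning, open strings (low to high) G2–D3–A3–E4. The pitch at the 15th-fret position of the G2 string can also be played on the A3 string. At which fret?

1

Fret 15 on G2 is MIDI 43 + 15 = 58 (A#3). On the A3 string (open MIDI 57), that pitch is 58 − 57 = fret 1.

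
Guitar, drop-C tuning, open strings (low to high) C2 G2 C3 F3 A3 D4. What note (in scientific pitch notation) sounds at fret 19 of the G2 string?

G2 is MIDI 43. Adding 19 gives 62, which is D4.

D4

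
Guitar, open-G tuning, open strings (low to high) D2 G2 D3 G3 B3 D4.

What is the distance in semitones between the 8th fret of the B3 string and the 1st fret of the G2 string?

23 semitones

B3 at fret 8 → G4 (MIDI 67); G2 at fret 1 → G♯2 (MIDI 44).
67 − 44 = 23, so the two pitches are 23 semitones apart, with G4 the higher.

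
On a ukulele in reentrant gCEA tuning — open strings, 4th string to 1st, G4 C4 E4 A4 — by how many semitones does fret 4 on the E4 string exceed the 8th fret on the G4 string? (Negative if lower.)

-7 semitones

E4 at fret 4 → G#4 (MIDI 68); G4 at fret 8 → D#5 (MIDI 75).
68 − 75 = -7, so the two pitches are 7 semitones apart.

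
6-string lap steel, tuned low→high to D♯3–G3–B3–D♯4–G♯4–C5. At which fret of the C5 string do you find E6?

E6 is 16 semitones above the open C5 (C–C#–D–D#–…–D–D#–E), so it sits at fret 16.

16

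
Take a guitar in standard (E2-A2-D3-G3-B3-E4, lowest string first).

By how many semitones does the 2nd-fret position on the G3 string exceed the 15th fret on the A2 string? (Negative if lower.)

-3 semitones

G3 at fret 2 → A3 (MIDI 57); A2 at fret 15 → C4 (MIDI 60).
57 − 60 = -3, so the two pitches are 3 semitones apart.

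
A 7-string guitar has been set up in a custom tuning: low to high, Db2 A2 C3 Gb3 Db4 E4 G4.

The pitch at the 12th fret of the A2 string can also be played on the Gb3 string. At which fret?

3

A2 at fret 12 is A2 + 12 semitones = A3.
The open Gb3 string is 9 semitones above the open A2, so the same pitch on the Gb3 string lies at fret 12 − 9 = 3.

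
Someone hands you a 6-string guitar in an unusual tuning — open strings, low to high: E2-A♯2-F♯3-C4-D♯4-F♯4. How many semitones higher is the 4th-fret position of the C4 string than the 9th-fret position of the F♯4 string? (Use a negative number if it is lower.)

C4 at fret 4 → E4 (MIDI 64); F♯4 at fret 9 → D♯5 (MIDI 75).
64 − 75 = -11, so the two pitches are 11 semitones apart.

-11 semitones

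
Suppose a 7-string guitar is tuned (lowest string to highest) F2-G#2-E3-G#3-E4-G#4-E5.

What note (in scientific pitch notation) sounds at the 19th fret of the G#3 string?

The open G#3 string plus 19 semitones: G#–A–A#–B–…–C#–D–D#.
The walk passes from B into C 2 times, so the octave number goes from 3 to 5.
(Equivalently spelled Eb5.)

D#5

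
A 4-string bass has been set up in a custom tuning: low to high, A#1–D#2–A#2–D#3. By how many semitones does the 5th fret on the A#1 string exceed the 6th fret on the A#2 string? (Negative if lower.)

-13 semitones

A#1 at fret 5 → D#2 (MIDI 39); A#2 at fret 6 → E3 (MIDI 52).
39 − 52 = -13, so the two pitches are 13 semitones apart.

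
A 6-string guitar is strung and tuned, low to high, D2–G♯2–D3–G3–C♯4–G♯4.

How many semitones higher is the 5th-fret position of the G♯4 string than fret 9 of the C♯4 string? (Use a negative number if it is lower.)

3 semitones

G♯4 at fret 5 → C♯5 (MIDI 73); C♯4 at fret 9 → A♯4 (MIDI 70).
73 − 70 = 3, so the two pitches are 3 semitones apart.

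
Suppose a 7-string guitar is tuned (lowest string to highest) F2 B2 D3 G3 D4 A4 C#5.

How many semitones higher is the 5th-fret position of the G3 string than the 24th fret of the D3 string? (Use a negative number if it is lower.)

G3 at fret 5 → C4 (MIDI 60); D3 at fret 24 → D5 (MIDI 74).
60 − 74 = -14, so the two pitches are 14 semitones apart.

-14 semitones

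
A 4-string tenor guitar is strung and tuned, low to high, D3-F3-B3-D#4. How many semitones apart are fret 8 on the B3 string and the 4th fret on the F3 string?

B3 at fret 8 → G4 (MIDI 67); F3 at fret 4 → A3 (MIDI 57).
67 − 57 = 10, so the two pitches are 10 semitones apart, with G4 the higher.

10 semitones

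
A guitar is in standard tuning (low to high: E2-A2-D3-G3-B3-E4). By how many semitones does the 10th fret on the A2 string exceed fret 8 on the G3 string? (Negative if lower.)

-8 semitones

A2 at fret 10 → G3 (MIDI 55); G3 at fret 8 → D#4 (MIDI 63).
55 − 63 = -8, so the two pitches are 8 semitones apart.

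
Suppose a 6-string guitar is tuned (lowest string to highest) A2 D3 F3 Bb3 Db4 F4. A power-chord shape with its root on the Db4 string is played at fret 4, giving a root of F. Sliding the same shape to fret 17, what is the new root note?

Gb

Moving from fret 4 to fret 17 shifts the root by 13 semitones.
F up 13 semitones is Gb.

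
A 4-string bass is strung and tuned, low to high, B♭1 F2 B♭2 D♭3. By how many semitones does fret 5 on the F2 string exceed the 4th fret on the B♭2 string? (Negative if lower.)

F2 at fret 5 → B♭2 (MIDI 46); B♭2 at fret 4 → D3 (MIDI 50).
46 − 50 = -4, so the two pitches are 4 semitones apart.

-4 semitones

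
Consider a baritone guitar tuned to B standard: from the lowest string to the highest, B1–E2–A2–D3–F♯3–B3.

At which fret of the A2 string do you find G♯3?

G♯3 is 11 semitones above the open A2 (A–A#–B–C–…–F#–G–G#), so it sits at fret 11.

11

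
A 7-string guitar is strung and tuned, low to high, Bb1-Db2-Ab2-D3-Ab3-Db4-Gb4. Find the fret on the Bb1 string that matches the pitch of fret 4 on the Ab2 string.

Ab2 at fret 4 is Ab2 + 4 semitones = C3.
The open Bb1 string is 10 semitones below the open Ab2, so the same pitch on the Bb1 string lies at fret 4 + 10 = 14.

14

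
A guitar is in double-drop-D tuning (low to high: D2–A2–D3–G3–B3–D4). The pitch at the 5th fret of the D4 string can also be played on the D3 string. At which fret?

17

D4 at fret 5 is D4 + 5 semitones = G4.
The open D3 string is 12 semitones below the open D4, so the same pitch on the D3 string lies at fret 5 + 12 = 17.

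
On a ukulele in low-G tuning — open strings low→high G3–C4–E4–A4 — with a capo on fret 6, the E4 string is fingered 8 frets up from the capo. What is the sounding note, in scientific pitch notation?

F#5

The capo raises the open E4 by 6 semitones to A#4; fretting 8 more gives E4 + 6 + 8 = E4 + 14 semitones = F#5.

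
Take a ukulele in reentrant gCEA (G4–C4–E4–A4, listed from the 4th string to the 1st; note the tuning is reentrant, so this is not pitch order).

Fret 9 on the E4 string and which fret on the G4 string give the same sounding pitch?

6

Fret 9 on E4 is MIDI 64 + 9 = 73 (C♯5). On the G4 string (open MIDI 67), that pitch is 73 − 67 = fret 6.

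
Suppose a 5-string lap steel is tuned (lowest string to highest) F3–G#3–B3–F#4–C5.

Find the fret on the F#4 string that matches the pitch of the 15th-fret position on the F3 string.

Fret 15 on F3 is MIDI 53 + 15 = 68 (G#4). On the F#4 string (open MIDI 66), that pitch is 68 − 66 = fret 2.

2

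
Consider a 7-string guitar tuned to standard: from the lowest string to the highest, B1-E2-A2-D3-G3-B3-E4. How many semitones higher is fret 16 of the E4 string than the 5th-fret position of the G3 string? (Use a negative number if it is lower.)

E4 at fret 16 → G♯5 (MIDI 80); G3 at fret 5 → C4 (MIDI 60).
80 − 60 = 20, so the two pitches are 20 semitones apart.

20 semitones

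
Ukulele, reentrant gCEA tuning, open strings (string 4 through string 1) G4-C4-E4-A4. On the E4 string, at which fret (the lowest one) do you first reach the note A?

From E4, count semitones up the chromatic scale until reaching A: E–F–F#–G–G#–A — 5 steps.

5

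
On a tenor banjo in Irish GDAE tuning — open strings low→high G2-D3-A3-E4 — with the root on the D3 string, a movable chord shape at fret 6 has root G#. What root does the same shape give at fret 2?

Moving from fret 6 to fret 2 shifts the root by -4 semitones.
G# down 4 semitones is E.

E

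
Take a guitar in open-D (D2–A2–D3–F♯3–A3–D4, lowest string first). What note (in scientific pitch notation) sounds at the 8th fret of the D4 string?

The open D4 string plus 8 semitones: D–D#–E–F–F#–G–G#–A–A#.
No B→C boundary is crossed, so the octave stays at 4.

A♯4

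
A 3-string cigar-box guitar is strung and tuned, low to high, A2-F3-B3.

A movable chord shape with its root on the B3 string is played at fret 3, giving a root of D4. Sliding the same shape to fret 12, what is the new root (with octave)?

B4

Moving from fret 3 to fret 12 shifts the root by 9 semitones.
D4 up 9 semitones is B4.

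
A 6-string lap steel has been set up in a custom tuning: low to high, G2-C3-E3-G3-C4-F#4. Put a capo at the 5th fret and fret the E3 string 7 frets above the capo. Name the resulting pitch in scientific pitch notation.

The capo raises the open E3 by 5 semitones to A3; fretting 7 more gives E3 + 5 + 7 = E3 + 12 semitones = E4.

E4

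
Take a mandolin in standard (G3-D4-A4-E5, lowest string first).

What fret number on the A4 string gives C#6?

C#6 is 16 semitones above the open A4 (A–A#–B–C–…–B–C–C#), so it sits at fret 16.

16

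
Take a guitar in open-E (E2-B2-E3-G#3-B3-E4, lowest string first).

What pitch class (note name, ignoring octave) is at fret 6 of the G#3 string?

D

The open G#3 string plus 6 semitones: G#–A–A#–B–C–C#–D.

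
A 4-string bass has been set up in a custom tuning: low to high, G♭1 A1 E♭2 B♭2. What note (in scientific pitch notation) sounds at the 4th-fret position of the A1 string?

Each fret is one semitone, so A1 + 4 = D♭2.
(Equivalently spelled C♯2.)

D♭2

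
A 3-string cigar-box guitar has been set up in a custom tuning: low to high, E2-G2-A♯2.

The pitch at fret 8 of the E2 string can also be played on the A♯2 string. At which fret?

E2 at fret 8 is E2 + 8 semitones = C3.
The open A♯2 string is 6 semitones above the open E2, so the same pitch on the A♯2 string lies at fret 8 − 6 = 2.

2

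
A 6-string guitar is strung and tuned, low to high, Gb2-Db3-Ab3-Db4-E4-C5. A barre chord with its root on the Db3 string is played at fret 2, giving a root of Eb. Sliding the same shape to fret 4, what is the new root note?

F

Moving from fret 2 to fret 4 shifts the root by 2 semitones.
Eb up 2 semitones is F.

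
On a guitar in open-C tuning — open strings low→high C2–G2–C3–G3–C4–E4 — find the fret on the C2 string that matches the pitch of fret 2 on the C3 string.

C3 at fret 2 is C3 + 2 semitones = D3.
The open C2 string is 12 semitones below the open C3, so the same pitch on the C2 string lies at fret 2 + 12 = 14.

14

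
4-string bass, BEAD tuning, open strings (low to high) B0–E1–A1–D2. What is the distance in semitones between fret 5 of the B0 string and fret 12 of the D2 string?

22 semitones

B0 at fret 5 → E1 (MIDI 28); D2 at fret 12 → D3 (MIDI 50).
28 − 50 = -22, so the two pitches are 22 semitones apart, with D3 the higher.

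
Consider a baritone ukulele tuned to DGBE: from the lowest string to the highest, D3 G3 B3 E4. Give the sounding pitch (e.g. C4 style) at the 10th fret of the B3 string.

A4

B3 is MIDI 59. Adding 10 gives 69, which is A4.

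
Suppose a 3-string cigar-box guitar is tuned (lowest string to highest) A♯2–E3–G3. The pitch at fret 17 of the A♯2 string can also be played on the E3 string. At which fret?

A♯2 at fret 17 is A♯2 + 17 semitones = D♯4.
The open E3 string is 6 semitones above the open A♯2, so the same pitch on the E3 string lies at fret 17 − 6 = 11.

11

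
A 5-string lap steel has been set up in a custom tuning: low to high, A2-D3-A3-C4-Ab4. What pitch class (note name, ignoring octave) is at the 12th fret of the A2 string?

A

Each fret is one semitone, so A2 + 12 = A.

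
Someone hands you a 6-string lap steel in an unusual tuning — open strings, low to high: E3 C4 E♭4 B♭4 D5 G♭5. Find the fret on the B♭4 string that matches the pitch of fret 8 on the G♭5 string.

16

G♭5 at fret 8 is G♭5 + 8 semitones = D6.
The open B♭4 string is 8 semitones below the open G♭5, so the same pitch on the B♭4 string lies at fret 8 + 8 = 16.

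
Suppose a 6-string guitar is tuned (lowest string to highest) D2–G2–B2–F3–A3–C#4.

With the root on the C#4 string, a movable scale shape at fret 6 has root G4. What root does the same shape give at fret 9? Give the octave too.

A#4

Moving from fret 6 to fret 9 shifts the root by 3 semitones.
G4 up 3 semitones is A#4.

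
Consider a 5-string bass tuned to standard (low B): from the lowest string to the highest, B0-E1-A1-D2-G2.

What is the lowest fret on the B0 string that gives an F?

6

From B0, count semitones up the chromatic scale until reaching F: B–C–C#–D–D#–E–F — 6 steps.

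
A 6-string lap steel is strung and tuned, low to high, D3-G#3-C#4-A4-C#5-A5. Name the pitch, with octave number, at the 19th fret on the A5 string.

E7

Each fret is one semitone, so A5 + 19 = E7.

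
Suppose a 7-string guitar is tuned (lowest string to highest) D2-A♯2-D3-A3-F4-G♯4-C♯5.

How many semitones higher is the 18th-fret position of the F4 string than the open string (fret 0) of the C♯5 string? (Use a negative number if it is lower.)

F4 at fret 18 → B5 (MIDI 83); C♯5 at fret 0 → C♯5 (MIDI 73).
83 − 73 = 10, so the two pitches are 10 semitones apart.

10 semitones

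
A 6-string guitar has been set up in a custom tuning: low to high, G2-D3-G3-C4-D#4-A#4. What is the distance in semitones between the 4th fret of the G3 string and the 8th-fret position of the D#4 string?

12 semitones

G3 at fret 4 → B3 (MIDI 59); D#4 at fret 8 → B4 (MIDI 71).
59 − 71 = -12, so the two pitches are 12 semitones apart, with B4 the higher.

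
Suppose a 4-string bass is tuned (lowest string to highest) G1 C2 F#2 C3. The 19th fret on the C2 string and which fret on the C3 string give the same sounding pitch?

C2 at fret 19 is C2 + 19 semitones = G3.
The open C3 string is 12 semitones above the open C2, so the same pitch on the C3 string lies at fret 19 − 12 = 7.

7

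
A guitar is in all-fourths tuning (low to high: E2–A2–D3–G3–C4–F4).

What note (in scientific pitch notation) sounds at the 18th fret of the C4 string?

F♯5

The open C4 string plus 18 semitones: C–C#–D–D#–…–E–F–F#.
The walk passes from B into C once, so the octave number goes from 4 to 5.
(Equivalently spelled G♭5.)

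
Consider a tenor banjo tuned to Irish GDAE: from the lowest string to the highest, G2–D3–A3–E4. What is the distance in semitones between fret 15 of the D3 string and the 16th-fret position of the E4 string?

15 semitones

D3 at fret 15 → F4 (MIDI 65); E4 at fret 16 → G#5 (MIDI 80).
65 − 80 = -15, so the two pitches are 15 semitones apart, with G#5 the higher.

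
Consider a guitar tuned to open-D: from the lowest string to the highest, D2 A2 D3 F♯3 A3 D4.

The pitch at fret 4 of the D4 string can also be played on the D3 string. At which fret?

D4 at fret 4 is D4 + 4 semitones = F♯4.
The open D3 string is 12 semitones below the open D4, so the same pitch on the D3 string lies at fret 4 + 12 = 16.

16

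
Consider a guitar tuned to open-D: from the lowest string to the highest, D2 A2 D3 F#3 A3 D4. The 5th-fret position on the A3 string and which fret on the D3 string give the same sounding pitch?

12

Fret 5 on A3 is MIDI 57 + 5 = 62 (D4). On the D3 string (open MIDI 50), that pitch is 62 − 50 = fret 12.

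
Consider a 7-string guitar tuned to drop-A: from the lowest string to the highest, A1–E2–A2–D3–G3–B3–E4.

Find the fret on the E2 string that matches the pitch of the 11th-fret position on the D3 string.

Fret 11 on D3 is MIDI 50 + 11 = 61 (C#4). On the E2 string (open MIDI 40), that pitch is 61 − 40 = fret 21.

21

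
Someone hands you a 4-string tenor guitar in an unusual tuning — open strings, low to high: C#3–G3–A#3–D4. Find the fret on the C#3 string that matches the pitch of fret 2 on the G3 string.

8

Fret 2 on G3 is MIDI 55 + 2 = 57 (A3). On the C#3 string (open MIDI 49), that pitch is 57 − 49 = fret 8.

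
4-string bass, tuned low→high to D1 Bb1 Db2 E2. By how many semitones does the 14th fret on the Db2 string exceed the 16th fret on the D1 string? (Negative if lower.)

Db2 at fret 14 → Eb3 (MIDI 51); D1 at fret 16 → Gb2 (MIDI 42).
51 − 42 = 9, so the two pitches are 9 semitones apart.

9 semitones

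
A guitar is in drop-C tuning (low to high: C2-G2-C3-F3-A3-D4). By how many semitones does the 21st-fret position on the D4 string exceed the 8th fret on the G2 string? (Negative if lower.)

D4 at fret 21 → B5 (MIDI 83); G2 at fret 8 → D#3 (MIDI 51).
83 − 51 = 32, so the two pitches are 32 semitones apart.

32 semitones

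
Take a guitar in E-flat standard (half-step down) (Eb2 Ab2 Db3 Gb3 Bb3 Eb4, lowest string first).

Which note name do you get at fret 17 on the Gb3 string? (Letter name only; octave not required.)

The open Gb3 string plus 17 semitones: Gb–G–Ab–A–…–A–Bb–B.

B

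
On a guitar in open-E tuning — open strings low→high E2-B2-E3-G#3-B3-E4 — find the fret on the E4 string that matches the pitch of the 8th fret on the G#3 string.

0

G#3 at fret 8 is G#3 + 8 semitones = E4.
The open E4 string is 8 semitones above the open G#3, so the same pitch on the E4 string lies at fret 8 − 8 = 0.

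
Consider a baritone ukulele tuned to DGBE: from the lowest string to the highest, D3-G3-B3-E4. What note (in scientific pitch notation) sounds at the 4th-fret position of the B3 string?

Each fret is one semitone, so B3 + 4 = D#4.
(Equivalently spelled Eb4.)

D#4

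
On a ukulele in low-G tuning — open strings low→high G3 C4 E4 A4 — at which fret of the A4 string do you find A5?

A5 is 12 semitones above the open A4 (A–A#–B–C–…–G–G#–A), so it sits at fret 12.

12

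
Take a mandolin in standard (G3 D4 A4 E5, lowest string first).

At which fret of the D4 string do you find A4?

A4 is 7 semitones above the open D4 (D–D#–E–F–F#–G–G#–A), so it sits at fret 7.

7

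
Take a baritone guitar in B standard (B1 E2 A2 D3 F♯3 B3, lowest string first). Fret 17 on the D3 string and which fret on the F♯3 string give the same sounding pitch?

Fret 17 on D3 is MIDI 50 + 17 = 67 (G4). On the F♯3 string (open MIDI 54), that pitch is 67 − 54 = fret 13.

13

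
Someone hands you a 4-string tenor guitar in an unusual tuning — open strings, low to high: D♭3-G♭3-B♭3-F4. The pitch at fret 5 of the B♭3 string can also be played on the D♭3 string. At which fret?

14

Fret 5 on B♭3 is MIDI 58 + 5 = 63 (E♭4). On the D♭3 string (open MIDI 49), that pitch is 63 − 49 = fret 14.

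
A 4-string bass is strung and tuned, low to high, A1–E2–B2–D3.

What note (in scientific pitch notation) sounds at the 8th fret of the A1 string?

A1 is MIDI 33. Adding 8 gives 41, which is F2.

F2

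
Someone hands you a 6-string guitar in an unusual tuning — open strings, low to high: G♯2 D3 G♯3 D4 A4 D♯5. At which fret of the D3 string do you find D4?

D4 is 12 semitones above the open D3 (D–D#–E–F–…–C–C#–D), so it sits at fret 12.

12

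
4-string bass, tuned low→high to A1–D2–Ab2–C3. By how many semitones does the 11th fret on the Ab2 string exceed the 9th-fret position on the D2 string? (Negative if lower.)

8 semitones

Ab2 at fret 11 → G3 (MIDI 55); D2 at fret 9 → B2 (MIDI 47).
55 − 47 = 8, so the two pitches are 8 semitones apart.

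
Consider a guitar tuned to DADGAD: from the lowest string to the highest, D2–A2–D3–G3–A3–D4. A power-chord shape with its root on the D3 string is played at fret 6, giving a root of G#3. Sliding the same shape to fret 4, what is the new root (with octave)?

Moving from fret 6 to fret 4 shifts the root by -2 semitones.
G#3 down 2 semitones is F#3.

F#3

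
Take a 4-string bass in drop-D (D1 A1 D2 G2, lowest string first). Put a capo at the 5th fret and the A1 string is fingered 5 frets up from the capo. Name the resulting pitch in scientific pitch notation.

The capo raises the open A1 by 5 semitones to D2; fretting 5 more gives A1 + 5 + 5 = A1 + 10 semitones = G2.

G2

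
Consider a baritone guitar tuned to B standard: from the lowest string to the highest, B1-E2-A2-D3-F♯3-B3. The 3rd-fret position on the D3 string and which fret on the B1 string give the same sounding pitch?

D3 at fret 3 is D3 + 3 semitones = F3.
The open B1 string is 15 semitones below the open D3, so the same pitch on the B1 string lies at fret 3 + 15 = 18.

18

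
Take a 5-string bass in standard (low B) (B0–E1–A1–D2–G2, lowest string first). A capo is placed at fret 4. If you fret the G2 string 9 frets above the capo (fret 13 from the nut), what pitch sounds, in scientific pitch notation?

The capo raises the open G2 by 4 semitones to B2; fretting 9 more gives G2 + 4 + 9 = G2 + 13 semitones = G♯3.
(Also written A♭.)

G♯3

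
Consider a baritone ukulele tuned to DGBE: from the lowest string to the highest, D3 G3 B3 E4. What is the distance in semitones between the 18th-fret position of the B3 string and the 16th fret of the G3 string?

B3 at fret 18 → F5 (MIDI 77); G3 at fret 16 → B4 (MIDI 71).
77 − 71 = 6, so the two pitches are 6 semitones apart, with F5 the higher.

6 semitones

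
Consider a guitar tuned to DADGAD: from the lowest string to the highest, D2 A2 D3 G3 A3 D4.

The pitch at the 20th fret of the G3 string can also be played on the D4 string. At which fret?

13

Fret 20 on G3 is MIDI 55 + 20 = 75 (D#5). On the D4 string (open MIDI 62), that pitch is 75 − 62 = fret 13.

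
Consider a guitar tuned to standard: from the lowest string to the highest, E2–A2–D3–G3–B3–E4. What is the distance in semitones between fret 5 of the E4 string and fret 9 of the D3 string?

10 semitones

E4 at fret 5 → A4 (MIDI 69); D3 at fret 9 → B3 (MIDI 59).
69 − 59 = 10, so the two pitches are 10 semitones apart, with A4 the higher.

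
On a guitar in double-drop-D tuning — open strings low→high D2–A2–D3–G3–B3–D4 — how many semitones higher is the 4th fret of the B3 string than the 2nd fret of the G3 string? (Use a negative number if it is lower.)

6 semitones

B3 at fret 4 → D#4 (MIDI 63); G3 at fret 2 → A3 (MIDI 57).
63 − 57 = 6, so the two pitches are 6 semitones apart.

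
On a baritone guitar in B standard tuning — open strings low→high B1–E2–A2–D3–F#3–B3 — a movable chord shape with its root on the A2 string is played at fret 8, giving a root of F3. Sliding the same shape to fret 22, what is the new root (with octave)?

G4

Moving from fret 8 to fret 22 shifts the root by 14 semitones.
F3 up 14 semitones is G4.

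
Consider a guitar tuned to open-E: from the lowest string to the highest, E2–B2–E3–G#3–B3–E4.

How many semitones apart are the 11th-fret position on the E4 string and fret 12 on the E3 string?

E4 at fret 11 → D#5 (MIDI 75); E3 at fret 12 → E4 (MIDI 64).
75 − 64 = 11, so the two pitches are 11 semitones apart, with D#5 the higher.

11 semitones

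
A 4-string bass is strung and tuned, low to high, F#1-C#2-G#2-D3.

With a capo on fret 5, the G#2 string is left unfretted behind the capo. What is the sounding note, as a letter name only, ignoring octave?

The capo raises the open G#2 by 5 semitones to C#3; fretting 0 more gives G#2 + 5 + 0 = G#2 + 5 semitones, landing on C#.
(Also written Db.)

C#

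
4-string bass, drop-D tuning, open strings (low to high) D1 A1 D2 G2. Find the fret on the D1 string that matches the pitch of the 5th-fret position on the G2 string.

22

Fret 5 on G2 is MIDI 43 + 5 = 48 (C3). On the D1 string (open MIDI 26), that pitch is 48 − 26 = fret 22.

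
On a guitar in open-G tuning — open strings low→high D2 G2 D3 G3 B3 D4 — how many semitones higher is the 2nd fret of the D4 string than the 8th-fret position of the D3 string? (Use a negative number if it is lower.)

6 semitones

D4 at fret 2 → E4 (MIDI 64); D3 at fret 8 → A♯3 (MIDI 58).
64 − 58 = 6, so the two pitches are 6 semitones apart.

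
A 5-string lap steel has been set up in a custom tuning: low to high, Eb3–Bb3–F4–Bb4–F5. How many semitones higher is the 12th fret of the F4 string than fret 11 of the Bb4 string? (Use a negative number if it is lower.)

F4 at fret 12 → F5 (MIDI 77); Bb4 at fret 11 → A5 (MIDI 81).
77 − 81 = -4, so the two pitches are 4 semitones apart.

-4 semitones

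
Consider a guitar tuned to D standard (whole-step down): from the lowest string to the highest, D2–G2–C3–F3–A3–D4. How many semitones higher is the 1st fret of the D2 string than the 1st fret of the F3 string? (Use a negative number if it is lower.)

-15 semitones

D2 at fret 1 → D#2 (MIDI 39); F3 at fret 1 → F#3 (MIDI 54).
39 − 54 = -15, so the two pitches are 15 semitones apart.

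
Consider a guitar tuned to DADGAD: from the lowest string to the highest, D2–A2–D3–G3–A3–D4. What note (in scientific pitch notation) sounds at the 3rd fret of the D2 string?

F2

Each fret is one semitone, so D2 + 3 = F2.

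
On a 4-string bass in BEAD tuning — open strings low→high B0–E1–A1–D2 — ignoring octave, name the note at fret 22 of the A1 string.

G

The open A1 string plus 22 semitones: A–A#–B–C–…–F–F#–G.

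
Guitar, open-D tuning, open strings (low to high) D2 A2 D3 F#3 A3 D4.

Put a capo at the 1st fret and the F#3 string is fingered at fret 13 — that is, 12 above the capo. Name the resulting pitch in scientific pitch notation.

The capo raises the open F#3 by 1 semitone to G3; fretting 12 more gives F#3 + 1 + 12 = F#3 + 13 semitones = G4.

G4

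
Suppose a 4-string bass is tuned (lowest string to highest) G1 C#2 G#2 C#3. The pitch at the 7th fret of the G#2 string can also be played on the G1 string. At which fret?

20

G#2 at fret 7 is G#2 + 7 semitones = D#3.
The open G1 string is 13 semitones below the open G#2, so the same pitch on the G1 string lies at fret 7 + 13 = 20.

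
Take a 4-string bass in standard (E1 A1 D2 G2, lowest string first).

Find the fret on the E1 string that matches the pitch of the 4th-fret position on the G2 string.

19

Fret 4 on G2 is MIDI 43 + 4 = 47 (B2). On the E1 string (open MIDI 28), that pitch is 47 − 28 = fret 19.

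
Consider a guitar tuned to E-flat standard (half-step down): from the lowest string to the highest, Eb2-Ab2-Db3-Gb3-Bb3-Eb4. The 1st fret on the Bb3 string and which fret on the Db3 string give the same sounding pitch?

10

Bb3 at fret 1 is Bb3 + 1 semitone = B3.
The open Db3 string is 9 semitones below the open Bb3, so the same pitch on the Db3 string lies at fret 1 + 9 = 10.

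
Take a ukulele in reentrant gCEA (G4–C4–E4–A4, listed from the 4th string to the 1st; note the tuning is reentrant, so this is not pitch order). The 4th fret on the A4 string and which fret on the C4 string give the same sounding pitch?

Fret 4 on A4 is MIDI 69 + 4 = 73 (C♯5). On the C4 string (open MIDI 60), that pitch is 73 − 60 = fret 13.

13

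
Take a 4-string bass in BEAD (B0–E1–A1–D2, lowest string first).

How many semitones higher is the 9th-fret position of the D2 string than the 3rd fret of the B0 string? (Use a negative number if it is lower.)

D2 at fret 9 → B2 (MIDI 47); B0 at fret 3 → D1 (MIDI 26).
47 − 26 = 21, so the two pitches are 21 semitones apart.

21 semitones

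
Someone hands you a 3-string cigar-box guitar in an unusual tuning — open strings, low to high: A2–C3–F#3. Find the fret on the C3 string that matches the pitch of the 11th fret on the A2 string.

Fret 11 on A2 is MIDI 45 + 11 = 56 (G#3). On the C3 string (open MIDI 48), that pitch is 56 − 48 = fret 8.

8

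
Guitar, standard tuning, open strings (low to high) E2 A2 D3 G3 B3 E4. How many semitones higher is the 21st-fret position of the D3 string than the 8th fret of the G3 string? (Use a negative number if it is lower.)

D3 at fret 21 → B4 (MIDI 71); G3 at fret 8 → D#4 (MIDI 63).
71 − 63 = 8, so the two pitches are 8 semitones apart.

8 semitones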